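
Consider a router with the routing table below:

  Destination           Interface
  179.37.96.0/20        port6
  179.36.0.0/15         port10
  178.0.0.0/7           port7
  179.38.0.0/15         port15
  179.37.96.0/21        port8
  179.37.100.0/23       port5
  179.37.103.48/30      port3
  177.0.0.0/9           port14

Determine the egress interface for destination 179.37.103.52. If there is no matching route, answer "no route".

Routes whose prefix contains 179.37.103.52:
  178.0.0.0/7 (178.0.0.0 - 179.255.255.255) -> port7
  179.36.0.0/15 (179.36.0.0 - 179.37.255.255) -> port10
  179.37.96.0/20 (179.37.96.0 - 179.37.111.255) -> port6
  179.37.96.0/21 (179.37.96.0 - 179.37.103.255) -> port8
More-specific entries that do NOT match:
  179.37.103.48/30 (179.37.103.48 - 179.37.103.51) does not contain 179.37.103.52
  179.37.100.0/23 (179.37.100.0 - 179.37.101.255) does not contain 179.37.103.52
Longest matching prefix is /21 -> interface port8.

port8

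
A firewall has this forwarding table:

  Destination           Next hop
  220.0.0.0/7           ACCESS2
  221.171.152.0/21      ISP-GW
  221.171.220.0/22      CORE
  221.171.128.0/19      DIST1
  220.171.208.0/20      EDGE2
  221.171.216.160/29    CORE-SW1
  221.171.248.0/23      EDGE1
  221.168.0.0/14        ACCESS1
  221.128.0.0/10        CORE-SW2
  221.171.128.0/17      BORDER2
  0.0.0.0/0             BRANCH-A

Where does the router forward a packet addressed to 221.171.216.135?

Routes whose prefix contains 221.171.216.135:
  0.0.0.0/0 (default, matches everything) -> BRANCH-A
  220.0.0.0/7 (220.0.0.0 - 221.255.255.255) -> ACCESS2
  221.128.0.0/10 (221.128.0.0 - 221.191.255.255) -> CORE-SW2
  221.168.0.0/14 (221.168.0.0 - 221.171.255.255) -> ACCESS1
  221.171.128.0/17 (221.171.128.0 - 221.171.255.255) -> BORDER2
More-specific entries that do NOT match:
  221.171.216.160/29 (221.171.216.160 - 221.171.216.167) does not contain 221.171.216.135
  221.171.248.0/23 (221.171.248.0 - 221.171.249.255) does not contain 221.171.216.135
  221.171.220.0/22 (221.171.220.0 - 221.171.223.255) does not contain 221.171.216.135
  221.171.152.0/21 (221.171.152.0 - 221.171.159.255) does not contain 221.171.216.135
  220.171.208.0/20 (220.171.208.0 - 220.171.223.255) does not contain 221.171.216.135
  221.171.128.0/19 (221.171.128.0 - 221.171.159.255) does not contain 221.171.216.135
Longest matching prefix is /17 -> next hop BORDER2.

BORDER2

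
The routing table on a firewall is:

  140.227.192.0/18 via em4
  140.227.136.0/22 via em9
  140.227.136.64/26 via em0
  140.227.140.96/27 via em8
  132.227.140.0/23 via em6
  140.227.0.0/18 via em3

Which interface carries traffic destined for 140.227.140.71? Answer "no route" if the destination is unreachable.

no route

No entry's prefix contains 140.227.140.71; there is no default route.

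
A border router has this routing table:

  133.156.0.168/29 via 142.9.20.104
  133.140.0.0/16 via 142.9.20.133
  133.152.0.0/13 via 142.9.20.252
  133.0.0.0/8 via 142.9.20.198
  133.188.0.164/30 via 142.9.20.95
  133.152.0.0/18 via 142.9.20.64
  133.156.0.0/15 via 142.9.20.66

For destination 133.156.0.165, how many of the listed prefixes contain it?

Prefixes containing 133.156.0.165:
  133.0.0.0/8 (133.0.0.0 - 133.255.255.255)
  133.152.0.0/13 (133.152.0.0 - 133.159.255.255)
  133.156.0.0/15 (133.156.0.0 - 133.157.255.255)
Total matching entries: 3.

3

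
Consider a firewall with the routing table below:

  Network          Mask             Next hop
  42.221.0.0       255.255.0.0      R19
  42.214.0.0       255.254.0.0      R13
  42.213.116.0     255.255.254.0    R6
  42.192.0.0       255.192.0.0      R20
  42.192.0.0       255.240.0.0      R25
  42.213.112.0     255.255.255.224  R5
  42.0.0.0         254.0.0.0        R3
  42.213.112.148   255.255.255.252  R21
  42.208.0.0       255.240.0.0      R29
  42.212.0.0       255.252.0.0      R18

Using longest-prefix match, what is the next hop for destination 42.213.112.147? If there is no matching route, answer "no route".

Routes whose prefix contains 42.213.112.147:
  42.0.0.0/7 (42.0.0.0 - 43.255.255.255) -> R3
  42.192.0.0/10 (42.192.0.0 - 42.255.255.255) -> R20
  42.208.0.0/12 (42.208.0.0 - 42.223.255.255) -> R29
  42.212.0.0/14 (42.212.0.0 - 42.215.255.255) -> R18
More-specific entries that do NOT match:
  42.213.112.148/30 (42.213.112.148 - 42.213.112.151) does not contain 42.213.112.147
  42.213.112.0/27 (42.213.112.0 - 42.213.112.31) does not contain 42.213.112.147
  42.213.116.0/23 (42.213.116.0 - 42.213.117.255) does not contain 42.213.112.147
  42.221.0.0/16 (42.221.0.0 - 42.221.255.255) does not contain 42.213.112.147
  42.214.0.0/15 (42.214.0.0 - 42.215.255.255) does not contain 42.213.112.147
Longest matching prefix is /14 -> next hop R18.

R18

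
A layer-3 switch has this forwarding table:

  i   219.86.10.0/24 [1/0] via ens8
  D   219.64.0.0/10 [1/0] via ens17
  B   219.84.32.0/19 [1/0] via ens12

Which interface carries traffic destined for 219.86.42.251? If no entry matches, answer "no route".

Routes whose prefix contains 219.86.42.251:
  219.64.0.0/10 (219.64.0.0 - 219.127.255.255) -> ens17
More-specific entries that do NOT match:
  219.86.10.0/24 (219.86.10.0 - 219.86.10.255) does not contain 219.86.42.251
  219.84.32.0/19 (219.84.32.0 - 219.84.63.255) does not contain 219.86.42.251
Longest matching prefix is /10 -> interface ens17.

ens17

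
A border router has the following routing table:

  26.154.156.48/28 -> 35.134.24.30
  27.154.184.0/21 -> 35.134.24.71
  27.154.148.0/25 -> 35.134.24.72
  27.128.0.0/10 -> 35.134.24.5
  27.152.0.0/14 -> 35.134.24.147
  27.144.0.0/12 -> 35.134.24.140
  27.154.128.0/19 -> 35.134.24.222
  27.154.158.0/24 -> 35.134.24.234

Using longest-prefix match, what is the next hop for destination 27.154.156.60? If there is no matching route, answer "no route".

35.134.24.222

Routes whose prefix contains 27.154.156.60:
  27.128.0.0/10 (27.128.0.0 - 27.191.255.255) -> 35.134.24.5
  27.144.0.0/12 (27.144.0.0 - 27.159.255.255) -> 35.134.24.140
  27.152.0.0/14 (27.152.0.0 - 27.155.255.255) -> 35.134.24.147
  27.154.128.0/19 (27.154.128.0 - 27.154.159.255) -> 35.134.24.222
More-specific entries that do NOT match:
  26.154.156.48/28 (26.154.156.48 - 26.154.156.63) does not contain 27.154.156.60
  27.154.148.0/25 (27.154.148.0 - 27.154.148.127) does not contain 27.154.156.60
  27.154.158.0/24 (27.154.158.0 - 27.154.158.255) does not contain 27.154.156.60
  27.154.184.0/21 (27.154.184.0 - 27.154.191.255) does not contain 27.154.156.60
Longest matching prefix is /19 -> next hop 35.134.24.222.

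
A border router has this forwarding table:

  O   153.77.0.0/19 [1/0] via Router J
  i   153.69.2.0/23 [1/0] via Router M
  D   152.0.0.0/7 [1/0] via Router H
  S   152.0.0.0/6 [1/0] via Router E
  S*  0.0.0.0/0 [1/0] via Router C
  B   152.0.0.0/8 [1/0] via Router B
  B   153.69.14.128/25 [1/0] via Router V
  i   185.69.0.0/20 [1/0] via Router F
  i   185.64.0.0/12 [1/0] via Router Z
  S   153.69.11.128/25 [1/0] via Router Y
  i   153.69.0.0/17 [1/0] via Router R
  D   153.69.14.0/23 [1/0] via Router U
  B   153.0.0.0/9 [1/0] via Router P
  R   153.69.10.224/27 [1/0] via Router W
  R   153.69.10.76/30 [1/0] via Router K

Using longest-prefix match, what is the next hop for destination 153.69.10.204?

Router R

Routes whose prefix contains 153.69.10.204:
  0.0.0.0/0 (default, matches everything) -> Router C
  152.0.0.0/6 (152.0.0.0 - 155.255.255.255) -> Router E
  152.0.0.0/7 (152.0.0.0 - 153.255.255.255) -> Router H
  153.0.0.0/9 (153.0.0.0 - 153.127.255.255) -> Router P
  153.69.0.0/17 (153.69.0.0 - 153.69.127.255) -> Router R
More-specific entries that do NOT match:
  153.69.10.76/30 (153.69.10.76 - 153.69.10.79) does not contain 153.69.10.204
  153.69.10.224/27 (153.69.10.224 - 153.69.10.255) does not contain 153.69.10.204
  153.69.14.128/25 (153.69.14.128 - 153.69.14.255) does not contain 153.69.10.204
  153.69.11.128/25 (153.69.11.128 - 153.69.11.255) does not contain 153.69.10.204
  153.69.2.0/23 (153.69.2.0 - 153.69.3.255) does not contain 153.69.10.204
  153.69.14.0/23 (153.69.14.0 - 153.69.15.255) does not contain 153.69.10.204
  185.69.0.0/20 (185.69.0.0 - 185.69.15.255) does not contain 153.69.10.204
  153.77.0.0/19 (153.77.0.0 - 153.77.31.255) does not contain 153.69.10.204
Longest matching prefix is /17 -> next hop Router R.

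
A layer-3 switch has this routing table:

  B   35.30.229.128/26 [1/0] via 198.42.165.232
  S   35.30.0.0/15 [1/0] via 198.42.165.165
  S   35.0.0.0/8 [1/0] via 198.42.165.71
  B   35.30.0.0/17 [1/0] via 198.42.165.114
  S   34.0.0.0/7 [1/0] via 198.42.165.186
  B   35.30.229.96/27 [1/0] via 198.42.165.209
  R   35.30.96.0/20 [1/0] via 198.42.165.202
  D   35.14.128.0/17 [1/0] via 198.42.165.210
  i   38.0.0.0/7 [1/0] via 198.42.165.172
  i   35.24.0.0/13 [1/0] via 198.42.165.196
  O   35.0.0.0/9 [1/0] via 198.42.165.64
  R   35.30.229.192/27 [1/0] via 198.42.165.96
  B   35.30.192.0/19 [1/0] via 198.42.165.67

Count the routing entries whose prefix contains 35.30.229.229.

5

Prefixes containing 35.30.229.229:
  34.0.0.0/7 (34.0.0.0 - 35.255.255.255)
  35.0.0.0/8 (35.0.0.0 - 35.255.255.255)
  35.0.0.0/9 (35.0.0.0 - 35.127.255.255)
  35.24.0.0/13 (35.24.0.0 - 35.31.255.255)
  35.30.0.0/15 (35.30.0.0 - 35.31.255.255)
Total matching entries: 5.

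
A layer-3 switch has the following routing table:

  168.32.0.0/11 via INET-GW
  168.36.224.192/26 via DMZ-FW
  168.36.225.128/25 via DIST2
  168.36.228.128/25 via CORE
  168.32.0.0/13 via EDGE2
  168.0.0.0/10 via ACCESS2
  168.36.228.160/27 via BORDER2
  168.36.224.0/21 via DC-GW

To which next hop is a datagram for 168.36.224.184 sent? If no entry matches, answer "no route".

Routes whose prefix contains 168.36.224.184:
  168.0.0.0/10 (168.0.0.0 - 168.63.255.255) -> ACCESS2
  168.32.0.0/11 (168.32.0.0 - 168.63.255.255) -> INET-GW
  168.32.0.0/13 (168.32.0.0 - 168.39.255.255) -> EDGE2
  168.36.224.0/21 (168.36.224.0 - 168.36.231.255) -> DC-GW
More-specific entries that do NOT match:
  168.36.228.160/27 (168.36.228.160 - 168.36.228.191) does not contain 168.36.224.184
  168.36.224.192/26 (168.36.224.192 - 168.36.224.255) does not contain 168.36.224.184
  168.36.225.128/25 (168.36.225.128 - 168.36.225.255) does not contain 168.36.224.184
  168.36.228.128/25 (168.36.228.128 - 168.36.228.255) does not contain 168.36.224.184
Longest matching prefix is /21 -> next hop DC-GW.

DC-GW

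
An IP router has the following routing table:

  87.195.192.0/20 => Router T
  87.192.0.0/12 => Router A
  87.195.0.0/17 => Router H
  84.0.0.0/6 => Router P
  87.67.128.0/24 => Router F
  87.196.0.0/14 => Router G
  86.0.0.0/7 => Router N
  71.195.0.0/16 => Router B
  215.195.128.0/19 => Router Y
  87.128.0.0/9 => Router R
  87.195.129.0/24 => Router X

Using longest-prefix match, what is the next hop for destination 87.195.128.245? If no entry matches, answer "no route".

Routes whose prefix contains 87.195.128.245:
  84.0.0.0/6 (84.0.0.0 - 87.255.255.255) -> Router P
  86.0.0.0/7 (86.0.0.0 - 87.255.255.255) -> Router N
  87.128.0.0/9 (87.128.0.0 - 87.255.255.255) -> Router R
  87.192.0.0/12 (87.192.0.0 - 87.207.255.255) -> Router A
More-specific entries that do NOT match:
  87.67.128.0/24 (87.67.128.0 - 87.67.128.255) does not contain 87.195.128.245
  87.195.129.0/24 (87.195.129.0 - 87.195.129.255) does not contain 87.195.128.245
  87.195.192.0/20 (87.195.192.0 - 87.195.207.255) does not contain 87.195.128.245
  215.195.128.0/19 (215.195.128.0 - 215.195.159.255) does not contain 87.195.128.245
  87.195.0.0/17 (87.195.0.0 - 87.195.127.255) does not contain 87.195.128.245
  71.195.0.0/16 (71.195.0.0 - 71.195.255.255) does not contain 87.195.128.245
  87.196.0.0/14 (87.196.0.0 - 87.199.255.255) does not contain 87.195.128.245
Longest matching prefix is /12 -> next hop Router A.

Router A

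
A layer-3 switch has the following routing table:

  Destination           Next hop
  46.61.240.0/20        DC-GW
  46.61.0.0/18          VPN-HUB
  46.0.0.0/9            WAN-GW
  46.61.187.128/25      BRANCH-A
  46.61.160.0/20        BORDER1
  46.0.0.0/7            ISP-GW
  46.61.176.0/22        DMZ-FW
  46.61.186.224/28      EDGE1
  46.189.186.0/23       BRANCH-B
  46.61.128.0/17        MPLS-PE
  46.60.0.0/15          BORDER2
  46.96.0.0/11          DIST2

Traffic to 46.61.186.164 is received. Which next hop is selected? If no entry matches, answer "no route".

Routes whose prefix contains 46.61.186.164:
  46.0.0.0/7 (46.0.0.0 - 47.255.255.255) -> ISP-GW
  46.0.0.0/9 (46.0.0.0 - 46.127.255.255) -> WAN-GW
  46.60.0.0/15 (46.60.0.0 - 46.61.255.255) -> BORDER2
  46.61.128.0/17 (46.61.128.0 - 46.61.255.255) -> MPLS-PE
More-specific entries that do NOT match:
  46.61.186.224/28 (46.61.186.224 - 46.61.186.239) does not contain 46.61.186.164
  46.61.187.128/25 (46.61.187.128 - 46.61.187.255) does not contain 46.61.186.164
  46.189.186.0/23 (46.189.186.0 - 46.189.187.255) does not contain 46.61.186.164
  46.61.176.0/22 (46.61.176.0 - 46.61.179.255) does not contain 46.61.186.164
  46.61.240.0/20 (46.61.240.0 - 46.61.255.255) does not contain 46.61.186.164
  46.61.160.0/20 (46.61.160.0 - 46.61.175.255) does not contain 46.61.186.164
  46.61.0.0/18 (46.61.0.0 - 46.61.63.255) does not contain 46.61.186.164
Longest matching prefix is /17 -> next hop MPLS-PE.

MPLS-PE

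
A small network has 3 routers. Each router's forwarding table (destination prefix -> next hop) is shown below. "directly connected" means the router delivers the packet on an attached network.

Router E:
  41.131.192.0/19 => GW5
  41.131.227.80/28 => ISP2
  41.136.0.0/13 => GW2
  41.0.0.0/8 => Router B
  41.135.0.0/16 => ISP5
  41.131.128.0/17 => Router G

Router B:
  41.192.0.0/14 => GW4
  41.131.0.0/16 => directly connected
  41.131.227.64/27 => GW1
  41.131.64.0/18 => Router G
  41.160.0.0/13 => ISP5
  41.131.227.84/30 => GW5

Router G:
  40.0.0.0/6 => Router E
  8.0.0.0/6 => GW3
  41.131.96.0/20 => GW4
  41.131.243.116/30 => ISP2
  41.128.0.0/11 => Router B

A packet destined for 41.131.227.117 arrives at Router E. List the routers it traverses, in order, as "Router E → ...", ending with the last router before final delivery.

At Router E: longest match for 41.131.227.117 is 41.131.128.0/17 -> Router G
At Router G: longest match for 41.131.227.117 is 41.128.0.0/11 -> Router B
At Router B: longest match for 41.131.227.117 is 41.131.0.0/16 -> directly connected

Router E → Router G → Router B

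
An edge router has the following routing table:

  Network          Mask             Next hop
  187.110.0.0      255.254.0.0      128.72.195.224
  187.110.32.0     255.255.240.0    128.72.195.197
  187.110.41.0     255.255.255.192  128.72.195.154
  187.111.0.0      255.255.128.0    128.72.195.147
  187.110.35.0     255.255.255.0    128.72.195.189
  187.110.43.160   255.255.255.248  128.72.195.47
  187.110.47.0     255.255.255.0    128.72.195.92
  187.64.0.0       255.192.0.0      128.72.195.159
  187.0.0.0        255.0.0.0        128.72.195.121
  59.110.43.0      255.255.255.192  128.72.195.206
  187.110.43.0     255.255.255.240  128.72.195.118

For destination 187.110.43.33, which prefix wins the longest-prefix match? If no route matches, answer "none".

187.110.32.0/20

Entries matching 187.110.43.33:
  187.0.0.0/8 (187.0.0.0 - 187.255.255.255)
  187.64.0.0/10 (187.64.0.0 - 187.127.255.255)
  187.110.0.0/15 (187.110.0.0 - 187.111.255.255)
  187.110.32.0/20 (187.110.32.0 - 187.110.47.255)
Most specific is 187.110.32.0/20.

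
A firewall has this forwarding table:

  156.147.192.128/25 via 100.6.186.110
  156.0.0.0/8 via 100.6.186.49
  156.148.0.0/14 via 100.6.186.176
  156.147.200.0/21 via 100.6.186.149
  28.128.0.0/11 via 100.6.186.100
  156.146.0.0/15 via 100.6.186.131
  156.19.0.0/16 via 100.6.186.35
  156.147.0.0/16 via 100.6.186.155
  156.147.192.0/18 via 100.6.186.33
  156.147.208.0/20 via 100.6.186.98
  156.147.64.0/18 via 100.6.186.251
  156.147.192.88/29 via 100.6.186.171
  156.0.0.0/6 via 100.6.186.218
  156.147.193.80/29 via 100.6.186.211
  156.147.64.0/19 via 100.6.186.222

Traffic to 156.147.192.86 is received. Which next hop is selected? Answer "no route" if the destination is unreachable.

100.6.186.33

Routes whose prefix contains 156.147.192.86:
  156.0.0.0/6 (156.0.0.0 - 159.255.255.255) -> 100.6.186.218
  156.0.0.0/8 (156.0.0.0 - 156.255.255.255) -> 100.6.186.49
  156.146.0.0/15 (156.146.0.0 - 156.147.255.255) -> 100.6.186.131
  156.147.0.0/16 (156.147.0.0 - 156.147.255.255) -> 100.6.186.155
  156.147.192.0/18 (156.147.192.0 - 156.147.255.255) -> 100.6.186.33
More-specific entries that do NOT match:
  156.147.192.88/29 (156.147.192.88 - 156.147.192.95) does not contain 156.147.192.86
  156.147.193.80/29 (156.147.193.80 - 156.147.193.87) does not contain 156.147.192.86
  156.147.192.128/25 (156.147.192.128 - 156.147.192.255) does not contain 156.147.192.86
  156.147.200.0/21 (156.147.200.0 - 156.147.207.255) does not contain 156.147.192.86
  156.147.208.0/20 (156.147.208.0 - 156.147.223.255) does not contain 156.147.192.86
  156.147.64.0/19 (156.147.64.0 - 156.147.95.255) does not contain 156.147.192.86
Longest matching prefix is /18 -> next hop 100.6.186.33.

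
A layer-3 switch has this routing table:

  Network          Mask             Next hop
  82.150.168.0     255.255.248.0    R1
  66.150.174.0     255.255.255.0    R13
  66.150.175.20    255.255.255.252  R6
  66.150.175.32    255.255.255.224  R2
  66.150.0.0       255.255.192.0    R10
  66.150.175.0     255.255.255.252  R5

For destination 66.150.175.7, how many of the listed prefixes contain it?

0

No listed prefix contains 66.150.175.7.
Total matching entries: 0.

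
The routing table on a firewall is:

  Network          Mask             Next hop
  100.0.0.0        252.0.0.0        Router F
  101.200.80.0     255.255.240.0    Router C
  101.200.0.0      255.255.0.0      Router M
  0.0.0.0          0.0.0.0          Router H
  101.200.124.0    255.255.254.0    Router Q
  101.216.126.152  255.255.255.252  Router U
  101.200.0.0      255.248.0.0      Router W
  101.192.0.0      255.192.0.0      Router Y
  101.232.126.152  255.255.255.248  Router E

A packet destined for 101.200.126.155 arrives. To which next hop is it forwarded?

Routes whose prefix contains 101.200.126.155:
  0.0.0.0/0 (default, matches everything) -> Router H
  100.0.0.0/6 (100.0.0.0 - 103.255.255.255) -> Router F
  101.192.0.0/10 (101.192.0.0 - 101.255.255.255) -> Router Y
  101.200.0.0/13 (101.200.0.0 - 101.207.255.255) -> Router W
  101.200.0.0/16 (101.200.0.0 - 101.200.255.255) -> Router M
More-specific entries that do NOT match:
  101.216.126.152/30 (101.216.126.152 - 101.216.126.155) does not contain 101.200.126.155
  101.232.126.152/29 (101.232.126.152 - 101.232.126.159) does not contain 101.200.126.155
  101.200.124.0/23 (101.200.124.0 - 101.200.125.255) does not contain 101.200.126.155
  101.200.80.0/20 (101.200.80.0 - 101.200.95.255) does not contain 101.200.126.155
Longest matching prefix is /16 -> next hop Router M.

Router M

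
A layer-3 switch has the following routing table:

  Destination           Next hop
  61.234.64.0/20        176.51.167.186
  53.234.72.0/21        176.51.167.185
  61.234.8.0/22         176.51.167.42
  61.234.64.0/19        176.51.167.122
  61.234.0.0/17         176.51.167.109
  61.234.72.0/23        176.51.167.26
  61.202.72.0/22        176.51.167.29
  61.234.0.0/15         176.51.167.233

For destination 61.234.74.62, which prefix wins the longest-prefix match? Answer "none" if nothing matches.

Entries matching 61.234.74.62:
  61.234.0.0/15 (61.234.0.0 - 61.235.255.255)
  61.234.0.0/17 (61.234.0.0 - 61.234.127.255)
  61.234.64.0/19 (61.234.64.0 - 61.234.95.255)
  61.234.64.0/20 (61.234.64.0 - 61.234.79.255)
Most specific is 61.234.64.0/20.

61.234.64.0/20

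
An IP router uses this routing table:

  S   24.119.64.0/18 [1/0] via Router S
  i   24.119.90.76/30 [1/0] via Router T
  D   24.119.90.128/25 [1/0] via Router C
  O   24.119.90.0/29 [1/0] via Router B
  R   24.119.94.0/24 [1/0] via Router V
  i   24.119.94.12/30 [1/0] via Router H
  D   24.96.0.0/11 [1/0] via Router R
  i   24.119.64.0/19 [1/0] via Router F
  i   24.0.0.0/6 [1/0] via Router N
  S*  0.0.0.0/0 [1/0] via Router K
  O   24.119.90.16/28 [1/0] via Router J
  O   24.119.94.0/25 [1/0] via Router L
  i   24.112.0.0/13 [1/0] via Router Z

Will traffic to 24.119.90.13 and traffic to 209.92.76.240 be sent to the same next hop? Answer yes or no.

24.119.90.13: longest match 24.119.64.0/19 -> Router F
209.92.76.240: longest match 0.0.0.0/0 -> Router K

no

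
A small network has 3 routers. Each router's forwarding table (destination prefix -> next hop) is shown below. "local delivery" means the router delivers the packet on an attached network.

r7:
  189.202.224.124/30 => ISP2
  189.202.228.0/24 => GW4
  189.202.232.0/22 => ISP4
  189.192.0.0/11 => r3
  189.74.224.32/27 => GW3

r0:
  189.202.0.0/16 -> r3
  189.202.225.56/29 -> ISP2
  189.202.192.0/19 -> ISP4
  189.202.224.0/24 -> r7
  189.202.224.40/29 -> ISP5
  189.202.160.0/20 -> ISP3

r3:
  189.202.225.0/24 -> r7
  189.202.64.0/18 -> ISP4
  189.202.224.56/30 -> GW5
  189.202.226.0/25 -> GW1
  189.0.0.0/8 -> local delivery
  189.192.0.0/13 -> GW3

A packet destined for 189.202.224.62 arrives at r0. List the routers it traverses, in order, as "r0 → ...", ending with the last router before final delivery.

r0 → r7 → r3

At r0: longest match for 189.202.224.62 is 189.202.224.0/24 -> r7
At r7: longest match for 189.202.224.62 is 189.192.0.0/11 -> r3
At r3: longest match for 189.202.224.62 is 189.0.0.0/8 -> local delivery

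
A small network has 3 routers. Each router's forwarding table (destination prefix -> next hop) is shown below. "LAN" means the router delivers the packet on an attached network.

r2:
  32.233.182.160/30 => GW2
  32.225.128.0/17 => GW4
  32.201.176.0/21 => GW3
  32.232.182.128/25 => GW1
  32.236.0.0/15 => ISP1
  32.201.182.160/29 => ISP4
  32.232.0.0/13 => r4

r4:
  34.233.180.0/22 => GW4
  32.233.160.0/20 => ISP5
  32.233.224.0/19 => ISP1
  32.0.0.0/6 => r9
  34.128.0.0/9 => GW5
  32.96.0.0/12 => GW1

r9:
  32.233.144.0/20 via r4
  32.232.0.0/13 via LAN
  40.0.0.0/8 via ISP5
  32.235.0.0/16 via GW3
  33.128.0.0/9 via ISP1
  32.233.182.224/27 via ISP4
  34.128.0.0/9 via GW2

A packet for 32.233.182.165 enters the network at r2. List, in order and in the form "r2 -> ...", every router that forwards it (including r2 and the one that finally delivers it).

r2 -> r4 -> r9

At r2: longest match for 32.233.182.165 is 32.232.0.0/13 -> r4
At r4: longest match for 32.233.182.165 is 32.0.0.0/6 -> r9
At r9: longest match for 32.233.182.165 is 32.232.0.0/13 -> LAN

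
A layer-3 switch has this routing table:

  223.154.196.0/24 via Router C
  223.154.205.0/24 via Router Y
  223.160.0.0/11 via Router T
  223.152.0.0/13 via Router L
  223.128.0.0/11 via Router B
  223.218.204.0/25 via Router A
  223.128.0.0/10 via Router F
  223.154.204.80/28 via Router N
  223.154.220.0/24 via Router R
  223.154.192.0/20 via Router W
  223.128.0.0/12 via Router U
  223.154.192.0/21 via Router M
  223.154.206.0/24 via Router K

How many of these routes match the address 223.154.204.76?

4

Prefixes containing 223.154.204.76:
  223.128.0.0/10 (223.128.0.0 - 223.191.255.255)
  223.128.0.0/11 (223.128.0.0 - 223.159.255.255)
  223.152.0.0/13 (223.152.0.0 - 223.159.255.255)
  223.154.192.0/20 (223.154.192.0 - 223.154.207.255)
Total matching entries: 4.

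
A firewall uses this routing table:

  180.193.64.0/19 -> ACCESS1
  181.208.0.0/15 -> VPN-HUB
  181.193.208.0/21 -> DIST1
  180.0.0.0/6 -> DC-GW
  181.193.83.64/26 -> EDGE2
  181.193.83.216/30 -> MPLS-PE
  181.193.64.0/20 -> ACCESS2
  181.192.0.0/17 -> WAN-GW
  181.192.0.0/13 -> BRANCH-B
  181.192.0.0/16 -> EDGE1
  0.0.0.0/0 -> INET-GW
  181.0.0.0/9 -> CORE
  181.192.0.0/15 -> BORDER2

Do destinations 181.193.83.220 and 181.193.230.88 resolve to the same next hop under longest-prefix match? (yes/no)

yes

181.193.83.220: longest match 181.192.0.0/15 -> BORDER2
181.193.230.88: longest match 181.192.0.0/15 -> BORDER2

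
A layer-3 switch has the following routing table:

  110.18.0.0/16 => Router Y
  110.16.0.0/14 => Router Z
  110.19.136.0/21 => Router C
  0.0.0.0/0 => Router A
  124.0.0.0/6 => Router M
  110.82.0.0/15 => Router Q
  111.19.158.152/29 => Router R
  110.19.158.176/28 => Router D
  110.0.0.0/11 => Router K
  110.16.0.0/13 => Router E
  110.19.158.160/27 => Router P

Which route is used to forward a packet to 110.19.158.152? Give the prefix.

Entries matching 110.19.158.152:
  0.0.0.0/0 (default, matches everything)
  110.0.0.0/11 (110.0.0.0 - 110.31.255.255)
  110.16.0.0/13 (110.16.0.0 - 110.23.255.255)
  110.16.0.0/14 (110.16.0.0 - 110.19.255.255)
Most specific is 110.16.0.0/14.

110.16.0.0/14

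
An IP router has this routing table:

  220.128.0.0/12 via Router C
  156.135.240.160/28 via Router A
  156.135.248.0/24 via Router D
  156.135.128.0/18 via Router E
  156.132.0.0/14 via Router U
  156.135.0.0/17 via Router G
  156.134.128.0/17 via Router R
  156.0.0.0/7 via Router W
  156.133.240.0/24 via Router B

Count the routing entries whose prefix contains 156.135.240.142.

2

Prefixes containing 156.135.240.142:
  156.0.0.0/7 (156.0.0.0 - 157.255.255.255)
  156.132.0.0/14 (156.132.0.0 - 156.135.255.255)
Total matching entries: 2.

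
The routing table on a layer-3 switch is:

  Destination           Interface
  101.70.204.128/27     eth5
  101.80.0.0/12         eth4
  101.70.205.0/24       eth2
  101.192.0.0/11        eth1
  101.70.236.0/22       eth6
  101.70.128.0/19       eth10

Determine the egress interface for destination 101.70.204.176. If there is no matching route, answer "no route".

no route

No entry's prefix contains 101.70.204.176; there is no default route.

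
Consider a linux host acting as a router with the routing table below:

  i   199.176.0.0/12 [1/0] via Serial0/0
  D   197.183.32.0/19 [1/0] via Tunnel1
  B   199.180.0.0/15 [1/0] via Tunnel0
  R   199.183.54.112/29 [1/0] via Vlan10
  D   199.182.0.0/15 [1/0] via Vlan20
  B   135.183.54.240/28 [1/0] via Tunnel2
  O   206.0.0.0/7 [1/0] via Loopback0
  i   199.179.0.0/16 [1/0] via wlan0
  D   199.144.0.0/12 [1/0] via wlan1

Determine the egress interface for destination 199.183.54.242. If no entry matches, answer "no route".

Routes whose prefix contains 199.183.54.242:
  199.176.0.0/12 (199.176.0.0 - 199.191.255.255) -> Serial0/0
  199.182.0.0/15 (199.182.0.0 - 199.183.255.255) -> Vlan20
More-specific entries that do NOT match:
  199.183.54.112/29 (199.183.54.112 - 199.183.54.119) does not contain 199.183.54.242
  135.183.54.240/28 (135.183.54.240 - 135.183.54.255) does not contain 199.183.54.242
  197.183.32.0/19 (197.183.32.0 - 197.183.63.255) does not contain 199.183.54.242
  199.179.0.0/16 (199.179.0.0 - 199.179.255.255) does not contain 199.183.54.242
Longest matching prefix is /15 -> interface Vlan20.

Vlan20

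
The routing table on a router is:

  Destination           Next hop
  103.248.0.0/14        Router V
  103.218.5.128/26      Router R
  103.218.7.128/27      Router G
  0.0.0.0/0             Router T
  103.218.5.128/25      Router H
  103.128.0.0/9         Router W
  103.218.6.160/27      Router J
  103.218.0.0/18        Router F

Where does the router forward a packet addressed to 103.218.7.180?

Routes whose prefix contains 103.218.7.180:
  0.0.0.0/0 (default, matches everything) -> Router T
  103.128.0.0/9 (103.128.0.0 - 103.255.255.255) -> Router W
  103.218.0.0/18 (103.218.0.0 - 103.218.63.255) -> Router F
More-specific entries that do NOT match:
  103.218.7.128/27 (103.218.7.128 - 103.218.7.159) does not contain 103.218.7.180
  103.218.6.160/27 (103.218.6.160 - 103.218.6.191) does not contain 103.218.7.180
  103.218.5.128/26 (103.218.5.128 - 103.218.5.191) does not contain 103.218.7.180
  103.218.5.128/25 (103.218.5.128 - 103.218.5.255) does not contain 103.218.7.180
Longest matching prefix is /18 -> next hop Router F.

Router F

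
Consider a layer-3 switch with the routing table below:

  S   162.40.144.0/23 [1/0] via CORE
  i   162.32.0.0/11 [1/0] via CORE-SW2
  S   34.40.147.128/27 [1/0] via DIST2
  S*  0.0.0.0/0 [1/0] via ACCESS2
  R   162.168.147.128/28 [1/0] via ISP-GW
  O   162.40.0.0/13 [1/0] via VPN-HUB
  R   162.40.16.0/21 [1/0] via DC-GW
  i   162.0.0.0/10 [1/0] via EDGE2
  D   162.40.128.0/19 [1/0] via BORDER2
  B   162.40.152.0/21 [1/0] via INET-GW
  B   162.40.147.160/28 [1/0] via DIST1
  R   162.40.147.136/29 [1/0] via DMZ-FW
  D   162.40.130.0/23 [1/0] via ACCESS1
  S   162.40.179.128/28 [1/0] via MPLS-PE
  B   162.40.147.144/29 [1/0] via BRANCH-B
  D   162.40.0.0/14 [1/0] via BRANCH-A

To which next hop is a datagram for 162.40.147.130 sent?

BORDER2

Routes whose prefix contains 162.40.147.130:
  0.0.0.0/0 (default, matches everything) -> ACCESS2
  162.0.0.0/10 (162.0.0.0 - 162.63.255.255) -> EDGE2
  162.32.0.0/11 (162.32.0.0 - 162.63.255.255) -> CORE-SW2
  162.40.0.0/13 (162.40.0.0 - 162.47.255.255) -> VPN-HUB
  162.40.0.0/14 (162.40.0.0 - 162.43.255.255) -> BRANCH-A
  162.40.128.0/19 (162.40.128.0 - 162.40.159.255) -> BORDER2
More-specific entries that do NOT match:
  162.40.147.136/29 (162.40.147.136 - 162.40.147.143) does not contain 162.40.147.130
  162.40.147.144/29 (162.40.147.144 - 162.40.147.151) does not contain 162.40.147.130
  162.168.147.128/28 (162.168.147.128 - 162.168.147.143) does not contain 162.40.147.130
  162.40.147.160/28 (162.40.147.160 - 162.40.147.175) does not contain 162.40.147.130
  162.40.179.128/28 (162.40.179.128 - 162.40.179.143) does not contain 162.40.147.130
  34.40.147.128/27 (34.40.147.128 - 34.40.147.159) does not contain 162.40.147.130
  162.40.144.0/23 (162.40.144.0 - 162.40.145.255) does not contain 162.40.147.130
  162.40.130.0/23 (162.40.130.0 - 162.40.131.255) does not contain 162.40.147.130
  162.40.16.0/21 (162.40.16.0 - 162.40.23.255) does not contain 162.40.147.130
  162.40.152.0/21 (162.40.152.0 - 162.40.159.255) does not contain 162.40.147.130
Longest matching prefix is /19 -> next hop BORDER2.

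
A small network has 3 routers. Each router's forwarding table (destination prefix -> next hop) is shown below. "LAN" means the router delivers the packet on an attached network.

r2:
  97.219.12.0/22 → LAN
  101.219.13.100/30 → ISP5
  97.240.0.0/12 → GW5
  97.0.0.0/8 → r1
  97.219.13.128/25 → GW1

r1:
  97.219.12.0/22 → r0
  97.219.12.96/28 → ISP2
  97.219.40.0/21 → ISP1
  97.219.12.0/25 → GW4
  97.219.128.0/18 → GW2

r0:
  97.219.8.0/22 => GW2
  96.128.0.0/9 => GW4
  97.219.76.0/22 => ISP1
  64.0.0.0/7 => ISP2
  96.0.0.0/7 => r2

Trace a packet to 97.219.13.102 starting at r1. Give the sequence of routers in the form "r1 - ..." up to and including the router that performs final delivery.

At r1: longest match for 97.219.13.102 is 97.219.12.0/22 -> r0
At r0: longest match for 97.219.13.102 is 96.0.0.0/7 -> r2
At r2: longest match for 97.219.13.102 is 97.219.12.0/22 -> LAN

r1 - r0 - r2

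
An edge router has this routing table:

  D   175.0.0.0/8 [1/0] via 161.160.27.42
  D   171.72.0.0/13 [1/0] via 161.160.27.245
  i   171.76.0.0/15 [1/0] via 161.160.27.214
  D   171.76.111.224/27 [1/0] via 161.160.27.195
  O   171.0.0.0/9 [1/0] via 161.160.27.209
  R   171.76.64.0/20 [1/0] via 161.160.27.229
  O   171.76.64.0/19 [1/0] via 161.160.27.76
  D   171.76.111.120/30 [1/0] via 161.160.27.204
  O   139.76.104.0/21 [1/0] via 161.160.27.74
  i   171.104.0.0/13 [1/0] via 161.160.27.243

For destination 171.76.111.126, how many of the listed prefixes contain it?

3

Prefixes containing 171.76.111.126:
  171.0.0.0/9 (171.0.0.0 - 171.127.255.255)
  171.72.0.0/13 (171.72.0.0 - 171.79.255.255)
  171.76.0.0/15 (171.76.0.0 - 171.77.255.255)
Total matching entries: 3.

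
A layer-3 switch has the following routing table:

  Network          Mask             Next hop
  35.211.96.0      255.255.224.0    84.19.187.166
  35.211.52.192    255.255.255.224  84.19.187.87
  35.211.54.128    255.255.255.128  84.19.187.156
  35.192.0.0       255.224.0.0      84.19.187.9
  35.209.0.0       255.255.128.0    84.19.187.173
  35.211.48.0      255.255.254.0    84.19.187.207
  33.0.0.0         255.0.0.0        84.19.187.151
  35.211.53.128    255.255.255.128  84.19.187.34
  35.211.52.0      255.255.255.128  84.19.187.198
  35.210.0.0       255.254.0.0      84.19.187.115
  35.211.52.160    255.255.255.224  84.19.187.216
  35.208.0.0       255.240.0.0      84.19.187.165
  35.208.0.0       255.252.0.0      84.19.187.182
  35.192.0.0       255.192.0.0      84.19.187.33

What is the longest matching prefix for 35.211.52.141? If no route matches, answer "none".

Entries matching 35.211.52.141:
  35.192.0.0/10 (35.192.0.0 - 35.255.255.255)
  35.192.0.0/11 (35.192.0.0 - 35.223.255.255)
  35.208.0.0/12 (35.208.0.0 - 35.223.255.255)
  35.208.0.0/14 (35.208.0.0 - 35.211.255.255)
  35.210.0.0/15 (35.210.0.0 - 35.211.255.255)
Most specific is 35.210.0.0/15.

35.210.0.0/15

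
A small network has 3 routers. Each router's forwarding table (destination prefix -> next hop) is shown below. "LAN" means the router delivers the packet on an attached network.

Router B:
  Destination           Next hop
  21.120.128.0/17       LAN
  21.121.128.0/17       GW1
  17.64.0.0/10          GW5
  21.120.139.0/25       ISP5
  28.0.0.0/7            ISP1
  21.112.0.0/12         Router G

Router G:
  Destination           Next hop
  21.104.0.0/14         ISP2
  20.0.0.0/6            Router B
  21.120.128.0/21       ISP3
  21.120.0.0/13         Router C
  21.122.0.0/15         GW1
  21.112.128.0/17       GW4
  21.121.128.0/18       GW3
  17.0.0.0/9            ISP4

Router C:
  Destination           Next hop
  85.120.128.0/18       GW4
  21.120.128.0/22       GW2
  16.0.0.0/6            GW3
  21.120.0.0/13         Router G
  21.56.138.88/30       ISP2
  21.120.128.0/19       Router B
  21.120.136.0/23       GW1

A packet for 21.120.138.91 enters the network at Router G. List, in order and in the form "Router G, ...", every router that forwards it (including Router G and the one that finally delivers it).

Router G, Router C, Router B

At Router G: longest match for 21.120.138.91 is 21.120.0.0/13 -> Router C
At Router C: longest match for 21.120.138.91 is 21.120.128.0/19 -> Router B
At Router B: longest match for 21.120.138.91 is 21.120.128.0/17 -> LAN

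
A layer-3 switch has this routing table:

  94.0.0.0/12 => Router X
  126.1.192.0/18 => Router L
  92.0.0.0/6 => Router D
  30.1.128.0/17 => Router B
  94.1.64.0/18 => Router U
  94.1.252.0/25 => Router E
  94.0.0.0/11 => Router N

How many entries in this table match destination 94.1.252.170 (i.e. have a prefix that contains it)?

Prefixes containing 94.1.252.170:
  92.0.0.0/6 (92.0.0.0 - 95.255.255.255)
  94.0.0.0/11 (94.0.0.0 - 94.31.255.255)
  94.0.0.0/12 (94.0.0.0 - 94.15.255.255)
Total matching entries: 3.

3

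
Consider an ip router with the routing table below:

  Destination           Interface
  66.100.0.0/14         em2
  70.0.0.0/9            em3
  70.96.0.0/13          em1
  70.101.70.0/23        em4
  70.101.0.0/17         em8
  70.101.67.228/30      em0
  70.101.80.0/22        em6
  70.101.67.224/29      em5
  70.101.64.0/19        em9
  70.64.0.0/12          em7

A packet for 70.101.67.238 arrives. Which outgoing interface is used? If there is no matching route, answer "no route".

em9

Routes whose prefix contains 70.101.67.238:
  70.0.0.0/9 (70.0.0.0 - 70.127.255.255) -> em3
  70.96.0.0/13 (70.96.0.0 - 70.103.255.255) -> em1
  70.101.0.0/17 (70.101.0.0 - 70.101.127.255) -> em8
  70.101.64.0/19 (70.101.64.0 - 70.101.95.255) -> em9
More-specific entries that do NOT match:
  70.101.67.228/30 (70.101.67.228 - 70.101.67.231) does not contain 70.101.67.238
  70.101.67.224/29 (70.101.67.224 - 70.101.67.231) does not contain 70.101.67.238
  70.101.70.0/23 (70.101.70.0 - 70.101.71.255) does not contain 70.101.67.238
  70.101.80.0/22 (70.101.80.0 - 70.101.83.255) does not contain 70.101.67.238
Longest matching prefix is /19 -> interface em9.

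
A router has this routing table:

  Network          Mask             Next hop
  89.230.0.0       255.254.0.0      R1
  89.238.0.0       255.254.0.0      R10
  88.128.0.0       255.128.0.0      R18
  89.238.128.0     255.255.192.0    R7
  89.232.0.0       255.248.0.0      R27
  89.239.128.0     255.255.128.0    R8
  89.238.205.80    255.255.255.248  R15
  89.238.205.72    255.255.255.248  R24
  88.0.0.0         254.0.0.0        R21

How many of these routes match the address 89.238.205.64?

Prefixes containing 89.238.205.64:
  88.0.0.0/7 (88.0.0.0 - 89.255.255.255)
  89.232.0.0/13 (89.232.0.0 - 89.239.255.255)
  89.238.0.0/15 (89.238.0.0 - 89.239.255.255)
Total matching entries: 3.

3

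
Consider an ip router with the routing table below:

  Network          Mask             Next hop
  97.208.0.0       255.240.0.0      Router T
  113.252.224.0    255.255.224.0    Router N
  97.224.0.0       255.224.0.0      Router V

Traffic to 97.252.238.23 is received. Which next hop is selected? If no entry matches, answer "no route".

Router V

Routes whose prefix contains 97.252.238.23:
  97.224.0.0/11 (97.224.0.0 - 97.255.255.255) -> Router V
More-specific entries that do NOT match:
  113.252.224.0/19 (113.252.224.0 - 113.252.255.255) does not contain 97.252.238.23
  97.208.0.0/12 (97.208.0.0 - 97.223.255.255) does not contain 97.252.238.23
Longest matching prefix is /11 -> next hop Router V.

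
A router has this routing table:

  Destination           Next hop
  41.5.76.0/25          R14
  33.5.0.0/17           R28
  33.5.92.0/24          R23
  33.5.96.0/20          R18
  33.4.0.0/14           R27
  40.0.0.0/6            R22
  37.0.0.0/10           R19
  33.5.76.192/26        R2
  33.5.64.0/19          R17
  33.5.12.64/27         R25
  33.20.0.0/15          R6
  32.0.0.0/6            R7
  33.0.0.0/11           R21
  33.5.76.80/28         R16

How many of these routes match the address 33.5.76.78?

5

Prefixes containing 33.5.76.78:
  32.0.0.0/6 (32.0.0.0 - 35.255.255.255)
  33.0.0.0/11 (33.0.0.0 - 33.31.255.255)
  33.4.0.0/14 (33.4.0.0 - 33.7.255.255)
  33.5.0.0/17 (33.5.0.0 - 33.5.127.255)
  33.5.64.0/19 (33.5.64.0 - 33.5.95.255)
Total matching entries: 5.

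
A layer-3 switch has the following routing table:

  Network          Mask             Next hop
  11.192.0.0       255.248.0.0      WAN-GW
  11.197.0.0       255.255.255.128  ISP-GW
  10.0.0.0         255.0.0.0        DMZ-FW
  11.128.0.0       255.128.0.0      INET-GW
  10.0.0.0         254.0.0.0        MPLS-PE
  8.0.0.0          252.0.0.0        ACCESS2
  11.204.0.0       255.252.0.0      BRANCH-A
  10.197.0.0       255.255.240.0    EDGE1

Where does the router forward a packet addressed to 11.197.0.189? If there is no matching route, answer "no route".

Routes whose prefix contains 11.197.0.189:
  8.0.0.0/6 (8.0.0.0 - 11.255.255.255) -> ACCESS2
  10.0.0.0/7 (10.0.0.0 - 11.255.255.255) -> MPLS-PE
  11.128.0.0/9 (11.128.0.0 - 11.255.255.255) -> INET-GW
  11.192.0.0/13 (11.192.0.0 - 11.199.255.255) -> WAN-GW
More-specific entries that do NOT match:
  11.197.0.0/25 (11.197.0.0 - 11.197.0.127) does not contain 11.197.0.189
  10.197.0.0/20 (10.197.0.0 - 10.197.15.255) does not contain 11.197.0.189
  11.204.0.0/14 (11.204.0.0 - 11.207.255.255) does not contain 11.197.0.189
Longest matching prefix is /13 -> next hop WAN-GW.

WAN-GW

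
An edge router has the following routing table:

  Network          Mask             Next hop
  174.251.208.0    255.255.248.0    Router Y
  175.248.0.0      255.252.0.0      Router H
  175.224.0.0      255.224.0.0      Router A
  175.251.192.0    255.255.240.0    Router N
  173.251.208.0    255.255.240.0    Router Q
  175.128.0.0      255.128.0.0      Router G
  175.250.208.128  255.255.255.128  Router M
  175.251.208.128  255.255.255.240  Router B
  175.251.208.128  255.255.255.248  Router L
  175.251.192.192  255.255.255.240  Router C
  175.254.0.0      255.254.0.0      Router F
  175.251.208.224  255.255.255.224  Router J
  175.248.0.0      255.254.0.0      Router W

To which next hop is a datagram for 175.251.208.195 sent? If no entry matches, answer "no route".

Router H

Routes whose prefix contains 175.251.208.195:
  175.128.0.0/9 (175.128.0.0 - 175.255.255.255) -> Router G
  175.224.0.0/11 (175.224.0.0 - 175.255.255.255) -> Router A
  175.248.0.0/14 (175.248.0.0 - 175.251.255.255) -> Router H
More-specific entries that do NOT match:
  175.251.208.128/29 (175.251.208.128 - 175.251.208.135) does not contain 175.251.208.195
  175.251.208.128/28 (175.251.208.128 - 175.251.208.143) does not contain 175.251.208.195
  175.251.192.192/28 (175.251.192.192 - 175.251.192.207) does not contain 175.251.208.195
  175.251.208.224/27 (175.251.208.224 - 175.251.208.255) does not contain 175.251.208.195
  175.250.208.128/25 (175.250.208.128 - 175.250.208.255) does not contain 175.251.208.195
  174.251.208.0/21 (174.251.208.0 - 174.251.215.255) does not contain 175.251.208.195
  175.251.192.0/20 (175.251.192.0 - 175.251.207.255) does not contain 175.251.208.195
  173.251.208.0/20 (173.251.208.0 - 173.251.223.255) does not contain 175.251.208.195
  175.254.0.0/15 (175.254.0.0 - 175.255.255.255) does not contain 175.251.208.195
  175.248.0.0/15 (175.248.0.0 - 175.249.255.255) does not contain 175.251.208.195
Longest matching prefix is /14 -> next hop Router H.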